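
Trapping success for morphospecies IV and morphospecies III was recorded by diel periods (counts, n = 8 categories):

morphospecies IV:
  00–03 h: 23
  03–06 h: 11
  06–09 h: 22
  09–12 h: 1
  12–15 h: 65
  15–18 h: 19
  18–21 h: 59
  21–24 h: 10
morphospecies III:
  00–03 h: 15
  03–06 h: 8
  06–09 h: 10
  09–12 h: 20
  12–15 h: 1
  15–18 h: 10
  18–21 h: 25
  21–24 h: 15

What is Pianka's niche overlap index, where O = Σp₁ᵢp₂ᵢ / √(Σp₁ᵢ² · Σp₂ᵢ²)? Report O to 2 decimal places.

0.63

Proportions for morphospecies IV (n=210): 23/210=0.1095, 11/210=0.0524, 22/210=0.1048, 1/210=0.0048, 65/210=0.3095, 19/210=0.0905, 59/210=0.2810, 10/210=0.0476
Proportions for morphospecies III (n=104): 15/104=0.1442, 8/104=0.0769, 10/104=0.0962, 20/104=0.1923, 1/104=0.0096, 10/104=0.0962, 25/104=0.2404, 15/104=0.1442
Σ p₁ᵢp₂ᵢ = 0.015790 + 0.004030 + 0.010082 + 0.000923 + 0.002971 + 0.008706 + 0.067552 + 0.006864 = 0.116918
Σp_1ᵢ² = 0.1095² + 0.0524² + 0.1048² + 0.0048² + 0.3095² + 0.0905² + 0.2810² + 0.0476² = 0.011990 + 0.002746 + 0.010983 + 0.000023 + 0.095790 + 0.008190 + 0.078961 + 0.002266 = 0.210949
Σp_2ᵢ² = 0.1442² + 0.0769² + 0.0962² + 0.1923² + 0.0096² + 0.0962² + 0.2404² + 0.1442² = 0.020794 + 0.005914 + 0.009254 + 0.036979 + 0.000092 + 0.009254 + 0.057792 + 0.020794 = 0.160873
O = 0.116918 / √(0.210949 × 0.160873) = 0.116918 / 0.1842173 = 0.6347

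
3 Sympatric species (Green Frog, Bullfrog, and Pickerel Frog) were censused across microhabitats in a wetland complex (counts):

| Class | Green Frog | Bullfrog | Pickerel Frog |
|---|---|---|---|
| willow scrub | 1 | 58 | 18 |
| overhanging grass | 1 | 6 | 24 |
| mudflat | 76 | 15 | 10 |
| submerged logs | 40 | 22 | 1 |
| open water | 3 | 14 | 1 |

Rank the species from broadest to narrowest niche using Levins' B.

Proportions for Green Frog (n=121): 1/121=0.0083, 1/121=0.0083, 76/121=0.6281, 40/121=0.3306, 3/121=0.0248
Proportions for Bullfrog (n=115): 58/115=0.5043, 6/115=0.0522, 15/115=0.1304, 22/115=0.1913, 14/115=0.1217
Proportions for Pickerel Frog (n=54): 18/54=0.3333, 24/54=0.4444, 10/54=0.1852, 1/54=0.0185, 1/54=0.0185
Σp_Greeᵢ² = 0.0083² + 0.0083² + 0.6281² + 0.3306² + 0.0248² = 0.000069 + 0.000069 + 0.394510 + 0.109296 + 0.000615 = 0.504559
B_Gree = 1 / 0.504559 = 1.9819
Σp_Bullᵢ² = 0.5043² + 0.0522² + 0.1304² + 0.1913² + 0.1217² = 0.254318 + 0.002725 + 0.017004 + 0.036596 + 0.014811 = 0.325454
B_Bull = 1 / 0.325454 = 3.0726
Σp_Pickᵢ² = 0.3333² + 0.4444² + 0.1852² + 0.0185² + 0.0185² = 0.111089 + 0.197491 + 0.034299 + 0.000342 + 0.000342 = 0.343563
B_Pick = 1 / 0.343563 = 2.9107
Ranking by B (broadest → narrowest): Bullfrog (3.07) > Pickerel Frog (2.91) > Green Frog (1.98)

Bullfrog > Pickerel Frog > Green Frog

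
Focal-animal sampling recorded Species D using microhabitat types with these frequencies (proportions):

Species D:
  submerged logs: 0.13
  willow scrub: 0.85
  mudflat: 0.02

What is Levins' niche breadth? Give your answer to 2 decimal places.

Σpᵢ² = 0.13² + 0.85² + 0.02² = 0.0169 + 0.7225 + 0.0004 = 0.7398
B = 1 / 0.7398 = 1.3517

1.35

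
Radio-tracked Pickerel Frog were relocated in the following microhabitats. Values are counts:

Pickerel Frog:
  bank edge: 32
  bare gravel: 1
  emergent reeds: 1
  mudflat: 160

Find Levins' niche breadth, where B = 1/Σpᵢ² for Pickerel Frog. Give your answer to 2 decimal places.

Proportions for Pickerel Frog (n=194): 32/194=0.1649, 1/194=0.0052, 1/194=0.0052, 160/194=0.8247
Σpᵢ² = 0.1649² + 0.0052² + 0.0052² + 0.8247² = 0.027192 + 0.000027 + 0.000027 + 0.680130 = 0.707376
B = 1 / 0.707376 = 1.4137

1.41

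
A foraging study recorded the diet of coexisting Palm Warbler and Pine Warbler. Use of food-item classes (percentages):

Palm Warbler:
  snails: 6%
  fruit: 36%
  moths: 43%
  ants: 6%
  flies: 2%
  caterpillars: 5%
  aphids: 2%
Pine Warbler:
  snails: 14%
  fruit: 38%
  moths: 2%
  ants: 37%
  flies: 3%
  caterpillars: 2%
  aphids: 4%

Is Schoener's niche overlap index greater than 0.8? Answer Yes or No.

Convert percentages to proportions (divide by 100).
Σ|p₁ᵢ − p₂ᵢ| = 0.08 + 0.02 + 0.41 + 0.31 + 0.01 + 0.03 + 0.02 = 0.88
D = 1 − ½ × 0.88 = 1 − 0.440 = 0.5600
D = 0.5600 < 0.8 → No.

No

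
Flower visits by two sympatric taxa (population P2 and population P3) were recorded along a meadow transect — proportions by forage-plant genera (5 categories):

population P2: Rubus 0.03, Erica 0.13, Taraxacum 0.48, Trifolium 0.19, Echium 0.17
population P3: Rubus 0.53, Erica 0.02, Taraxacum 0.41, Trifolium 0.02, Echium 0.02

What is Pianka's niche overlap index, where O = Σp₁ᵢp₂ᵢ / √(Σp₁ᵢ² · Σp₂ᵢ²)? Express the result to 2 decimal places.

Σ p₁ᵢp₂ᵢ = 0.0159 + 0.0026 + 0.1968 + 0.0038 + 0.0034 = 0.2225
Σp_1ᵢ² = 0.03² + 0.13² + 0.48² + 0.19² + 0.17² = 0.0009 + 0.0169 + 0.2304 + 0.0361 + 0.0289 = 0.3132
Σp_2ᵢ² = 0.53² + 0.02² + 0.41² + 0.02² + 0.02² = 0.2809 + 0.0004 + 0.1681 + 0.0004 + 0.0004 = 0.4502
O = 0.2225 / √(0.3132 × 0.4502) = 0.2225 / 0.37550 = 0.5925

0.59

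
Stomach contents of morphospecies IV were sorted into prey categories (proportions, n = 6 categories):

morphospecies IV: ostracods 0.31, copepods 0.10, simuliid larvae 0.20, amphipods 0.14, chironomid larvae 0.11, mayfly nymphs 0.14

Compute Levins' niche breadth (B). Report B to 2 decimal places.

Σpᵢ² = 0.31² + 0.10² + 0.20² + 0.14² + 0.11² + 0.14² = 0.0961 + 0.0100 + 0.0400 + 0.0196 + 0.0121 + 0.0196 = 0.1974
B = 1 / 0.1974 = 5.0659

5.07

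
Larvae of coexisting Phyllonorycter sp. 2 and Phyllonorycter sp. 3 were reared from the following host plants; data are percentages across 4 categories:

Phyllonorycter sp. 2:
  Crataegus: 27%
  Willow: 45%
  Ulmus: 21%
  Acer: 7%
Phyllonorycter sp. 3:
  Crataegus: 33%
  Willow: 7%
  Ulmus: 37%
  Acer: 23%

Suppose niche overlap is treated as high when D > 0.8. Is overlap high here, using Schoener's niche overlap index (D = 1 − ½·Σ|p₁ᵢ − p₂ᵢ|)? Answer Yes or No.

No

Convert percentages to proportions (divide by 100).
Σ|p₁ᵢ − p₂ᵢ| = 0.06 + 0.38 + 0.16 + 0.16 = 0.76
D = 1 − ½ × 0.76 = 1 − 0.380 = 0.6200
D = 0.6200 < 0.8 → No.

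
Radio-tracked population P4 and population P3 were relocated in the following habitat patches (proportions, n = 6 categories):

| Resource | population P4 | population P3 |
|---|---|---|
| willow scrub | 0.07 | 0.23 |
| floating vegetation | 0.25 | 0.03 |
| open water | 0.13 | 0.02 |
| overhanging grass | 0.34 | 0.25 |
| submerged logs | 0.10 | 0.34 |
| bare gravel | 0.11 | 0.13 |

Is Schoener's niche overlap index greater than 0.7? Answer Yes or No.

No

Σ|p₁ᵢ − p₂ᵢ| = 0.16 + 0.22 + 0.11 + 0.09 + 0.24 + 0.02 = 0.84
D = 1 − ½ × 0.84 = 1 − 0.420 = 0.5800
D = 0.5800 < 0.7 → No.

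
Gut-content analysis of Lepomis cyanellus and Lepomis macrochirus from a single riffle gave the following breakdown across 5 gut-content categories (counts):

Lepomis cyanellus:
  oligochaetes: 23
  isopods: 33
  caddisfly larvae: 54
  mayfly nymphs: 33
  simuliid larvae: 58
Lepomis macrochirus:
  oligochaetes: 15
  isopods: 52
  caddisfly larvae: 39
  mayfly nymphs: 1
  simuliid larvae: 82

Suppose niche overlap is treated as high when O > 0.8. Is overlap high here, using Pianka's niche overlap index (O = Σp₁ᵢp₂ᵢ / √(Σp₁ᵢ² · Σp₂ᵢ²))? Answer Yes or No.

Proportions for Lepomis cyanellus (n=201): 23/201=0.1144, 33/201=0.1642, 54/201=0.2687, 33/201=0.1642, 58/201=0.2886
Proportions for Lepomis macrochirus (n=189): 15/189=0.0794, 52/189=0.2751, 39/189=0.2063, 1/189=0.0053, 82/189=0.4339
Σ p₁ᵢp₂ᵢ = 0.009083 + 0.045171 + 0.055433 + 0.000870 + 0.125224 = 0.235781
Σp_1ᵢ² = 0.1144² + 0.1642² + 0.2687² + 0.1642² + 0.2886² = 0.013087 + 0.026962 + 0.072200 + 0.026962 + 0.083290 = 0.222501
Σp_2ᵢ² = 0.0794² + 0.2751² + 0.2063² + 0.0053² + 0.4339² = 0.006304 + 0.075680 + 0.042560 + 0.000028 + 0.188269 = 0.312841
O = 0.235781 / √(0.222501 × 0.312841) = 0.235781 / 0.2638322 = 0.8937
O = 0.8937 > 0.8 → Yes.

Yes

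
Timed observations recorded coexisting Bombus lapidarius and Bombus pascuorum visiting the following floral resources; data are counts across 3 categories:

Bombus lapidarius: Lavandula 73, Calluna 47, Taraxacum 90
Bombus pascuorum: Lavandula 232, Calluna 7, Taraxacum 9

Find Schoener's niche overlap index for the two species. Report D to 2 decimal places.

Proportions for Bombus lapidarius (n=210): 73/210=0.3476, 47/210=0.2238, 90/210=0.4286
Proportions for Bombus pascuorum (n=248): 232/248=0.9355, 7/248=0.0282, 9/248=0.0363
Σ|p₁ᵢ − p₂ᵢ| = 0.5879 + 0.1956 + 0.3923 = 1.1758
D = 1 − ½ × 1.1758 = 1 − 0.58790 = 0.41210

0.41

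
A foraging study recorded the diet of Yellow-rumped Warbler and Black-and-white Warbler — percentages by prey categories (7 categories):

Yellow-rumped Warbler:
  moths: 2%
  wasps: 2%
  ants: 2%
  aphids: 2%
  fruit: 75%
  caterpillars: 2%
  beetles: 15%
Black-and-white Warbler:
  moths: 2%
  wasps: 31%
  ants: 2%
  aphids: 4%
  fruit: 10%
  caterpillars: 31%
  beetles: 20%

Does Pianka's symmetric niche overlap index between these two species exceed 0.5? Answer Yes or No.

Convert percentages to proportions (divide by 100).
Σ p₁ᵢp₂ᵢ = 0.0004 + 0.0062 + 0.0004 + 0.0008 + 0.0750 + 0.0062 + 0.0300 = 0.1190
Σp_1ᵢ² = 0.02² + 0.02² + 0.02² + 0.02² + 0.75² + 0.02² + 0.15² = 0.0004 + 0.0004 + 0.0004 + 0.0004 + 0.5625 + 0.0004 + 0.0225 = 0.5870
Σp_2ᵢ² = 0.02² + 0.31² + 0.02² + 0.04² + 0.10² + 0.31² + 0.20² = 0.0004 + 0.0961 + 0.0004 + 0.0016 + 0.0100 + 0.0961 + 0.0400 = 0.2446
O = 0.1190 / √(0.5870 × 0.2446) = 0.1190 / 0.37892 = 0.3141
O = 0.3141 < 0.5 → No.

No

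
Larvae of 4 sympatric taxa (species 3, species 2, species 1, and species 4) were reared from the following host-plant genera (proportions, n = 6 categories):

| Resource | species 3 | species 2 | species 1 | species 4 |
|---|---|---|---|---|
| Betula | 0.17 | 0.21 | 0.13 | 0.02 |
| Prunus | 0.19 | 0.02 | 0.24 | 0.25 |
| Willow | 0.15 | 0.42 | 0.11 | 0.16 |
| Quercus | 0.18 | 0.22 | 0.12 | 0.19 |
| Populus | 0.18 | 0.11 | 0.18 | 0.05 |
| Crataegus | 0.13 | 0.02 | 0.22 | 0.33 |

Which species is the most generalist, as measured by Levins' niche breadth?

species 3

Σp_3ᵢ² = 0.17² + 0.19² + 0.15² + 0.18² + 0.18² + 0.13² = 0.0289 + 0.0361 + 0.0225 + 0.0324 + 0.0324 + 0.0169 = 0.1692
B_3 = 1 / 0.1692 = 5.9102
Σp_2ᵢ² = 0.21² + 0.02² + 0.42² + 0.22² + 0.11² + 0.02² = 0.0441 + 0.0004 + 0.1764 + 0.0484 + 0.0121 + 0.0004 = 0.2818
B_2 = 1 / 0.2818 = 3.5486
Σp_1ᵢ² = 0.13² + 0.24² + 0.11² + 0.12² + 0.18² + 0.22² = 0.0169 + 0.0576 + 0.0121 + 0.0144 + 0.0324 + 0.0484 = 0.1818
B_1 = 1 / 0.1818 = 5.5006
Σp_4ᵢ² = 0.02² + 0.25² + 0.16² + 0.19² + 0.05² + 0.33² = 0.0004 + 0.0625 + 0.0256 + 0.0361 + 0.0025 + 0.1089 = 0.2360
B_4 = 1 / 0.2360 = 4.2373
Highest B → broadest niche (most generalist): species 3 (B = 5.91).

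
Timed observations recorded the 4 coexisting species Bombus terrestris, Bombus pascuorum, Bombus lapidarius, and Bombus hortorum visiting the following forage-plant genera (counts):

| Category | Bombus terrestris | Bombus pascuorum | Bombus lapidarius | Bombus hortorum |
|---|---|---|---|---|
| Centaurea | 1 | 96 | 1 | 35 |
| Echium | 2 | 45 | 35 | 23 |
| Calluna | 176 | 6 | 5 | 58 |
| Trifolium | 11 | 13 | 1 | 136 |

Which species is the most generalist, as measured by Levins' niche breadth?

Proportions for Bombus terrestris (n=190): 1/190=0.0053, 2/190=0.0105, 176/190=0.9263, 11/190=0.0579
Proportions for Bombus pascuorum (n=160): 96/160=0.6000, 45/160=0.2813, 6/160=0.0375, 13/160=0.0813
Proportions for Bombus lapidarius (n=42): 1/42=0.0238, 35/42=0.8333, 5/42=0.1190, 1/42=0.0238
Proportions for Bombus hortorum (n=252): 35/252=0.1389, 23/252=0.0913, 58/252=0.2302, 136/252=0.5397
Σp_terrᵢ² = 0.0053² + 0.0105² + 0.9263² + 0.0579² = 0.000028 + 0.000110 + 0.858032 + 0.003352 = 0.861522
B_terr = 1 / 0.861522 = 1.1607
Σp_pascᵢ² = 0.6000² + 0.2813² + 0.0375² + 0.0813² = 0.360000 + 0.079130 + 0.001406 + 0.006610 = 0.447146
B_pasc = 1 / 0.447146 = 2.2364
Σp_lapiᵢ² = 0.0238² + 0.8333² + 0.1190² + 0.0238² = 0.000566 + 0.694389 + 0.014161 + 0.000566 = 0.709682
B_lapi = 1 / 0.709682 = 1.4091
Σp_hortᵢ² = 0.1389² + 0.0913² + 0.2302² + 0.5397² = 0.019293 + 0.008336 + 0.052992 + 0.291276 = 0.371897
B_hort = 1 / 0.371897 = 2.6889
Highest B → broadest niche (most generalist): Bombus hortorum (B = 2.69).

Bombus hortorum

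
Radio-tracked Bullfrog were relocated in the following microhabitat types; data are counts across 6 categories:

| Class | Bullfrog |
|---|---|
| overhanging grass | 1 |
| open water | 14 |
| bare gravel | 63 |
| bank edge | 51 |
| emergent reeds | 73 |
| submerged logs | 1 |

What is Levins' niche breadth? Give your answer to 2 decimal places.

3.41

Proportions for Bullfrog (n=203): 1/203=0.0049, 14/203=0.0690, 63/203=0.3103, 51/203=0.2512, 73/203=0.3596, 1/203=0.0049
Σpᵢ² = 0.0049² + 0.0690² + 0.3103² + 0.2512² + 0.3596² + 0.0049² = 0.000024 + 0.004761 + 0.096286 + 0.063101 + 0.129312 + 0.000024 = 0.293508
B = 1 / 0.293508 = 3.4071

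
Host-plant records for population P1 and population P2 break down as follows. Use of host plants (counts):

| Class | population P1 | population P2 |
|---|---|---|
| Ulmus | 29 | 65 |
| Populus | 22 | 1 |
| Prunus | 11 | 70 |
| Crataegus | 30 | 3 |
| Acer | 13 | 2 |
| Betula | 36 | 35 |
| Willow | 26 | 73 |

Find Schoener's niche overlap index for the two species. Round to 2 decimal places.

Proportions for population P1 (n=167): 29/167=0.1737, 22/167=0.1317, 11/167=0.0659, 30/167=0.1796, 13/167=0.0778, 36/167=0.2156, 26/167=0.1557
Proportions for population P2 (n=249): 65/249=0.2610, 1/249=0.0040, 70/249=0.2811, 3/249=0.0120, 2/249=0.0080, 35/249=0.1406, 73/249=0.2932
Σ|p₁ᵢ − p₂ᵢ| = 0.0873 + 0.1277 + 0.2152 + 0.1676 + 0.0698 + 0.0750 + 0.1375 = 0.8801
D = 1 − ½ × 0.8801 = 1 − 0.44005 = 0.55995

0.56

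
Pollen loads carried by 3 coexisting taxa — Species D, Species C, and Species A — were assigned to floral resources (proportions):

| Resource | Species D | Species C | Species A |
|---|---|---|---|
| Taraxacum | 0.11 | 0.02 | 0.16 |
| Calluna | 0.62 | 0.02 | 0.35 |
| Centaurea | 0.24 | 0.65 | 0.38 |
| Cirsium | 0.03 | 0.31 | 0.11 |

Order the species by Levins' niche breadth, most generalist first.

Species A > Species D > Species C

Σp_Dᵢ² = 0.11² + 0.62² + 0.24² + 0.03² = 0.0121 + 0.3844 + 0.0576 + 0.0009 = 0.4550
B_D = 1 / 0.4550 = 2.1978
Σp_Cᵢ² = 0.02² + 0.02² + 0.65² + 0.31² = 0.0004 + 0.0004 + 0.4225 + 0.0961 = 0.5194
B_C = 1 / 0.5194 = 1.9253
Σp_Aᵢ² = 0.16² + 0.35² + 0.38² + 0.11² = 0.0256 + 0.1225 + 0.1444 + 0.0121 = 0.3046
B_A = 1 / 0.3046 = 3.2830
Ranking by B (broadest → narrowest): Species A (3.28) > Species D (2.20) > Species C (1.93)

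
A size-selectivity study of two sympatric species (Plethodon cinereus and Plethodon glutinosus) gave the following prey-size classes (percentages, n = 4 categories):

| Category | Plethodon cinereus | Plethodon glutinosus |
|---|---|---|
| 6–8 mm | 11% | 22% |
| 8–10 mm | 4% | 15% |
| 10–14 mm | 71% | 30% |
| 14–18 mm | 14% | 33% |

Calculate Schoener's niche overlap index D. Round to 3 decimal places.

0.590

Convert percentages to proportions (divide by 100).
Σ|p₁ᵢ − p₂ᵢ| = 0.11 + 0.11 + 0.41 + 0.19 = 0.82
D = 1 − ½ × 0.82 = 1 − 0.410 = 0.59000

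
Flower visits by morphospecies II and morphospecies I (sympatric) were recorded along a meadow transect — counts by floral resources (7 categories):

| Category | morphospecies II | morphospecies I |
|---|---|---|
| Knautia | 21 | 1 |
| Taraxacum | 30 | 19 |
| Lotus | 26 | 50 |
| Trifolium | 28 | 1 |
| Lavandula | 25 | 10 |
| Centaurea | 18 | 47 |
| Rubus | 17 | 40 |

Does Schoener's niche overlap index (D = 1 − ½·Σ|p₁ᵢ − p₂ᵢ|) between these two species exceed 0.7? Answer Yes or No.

Proportions for morphospecies II (n=165): 21/165=0.1273, 30/165=0.1818, 26/165=0.1576, 28/165=0.1697, 25/165=0.1515, 18/165=0.1091, 17/165=0.1030
Proportions for morphospecies I (n=168): 1/168=0.0060, 19/168=0.1131, 50/168=0.2976, 1/168=0.0060, 10/168=0.0595, 47/168=0.2798, 40/168=0.2381
Σ|p₁ᵢ − p₂ᵢ| = 0.1213 + 0.0687 + 0.1400 + 0.1637 + 0.0920 + 0.1707 + 0.1351 = 0.8915
D = 1 − ½ × 0.8915 = 1 − 0.44575 = 0.55425
D = 0.55425 < 0.7 → No.

No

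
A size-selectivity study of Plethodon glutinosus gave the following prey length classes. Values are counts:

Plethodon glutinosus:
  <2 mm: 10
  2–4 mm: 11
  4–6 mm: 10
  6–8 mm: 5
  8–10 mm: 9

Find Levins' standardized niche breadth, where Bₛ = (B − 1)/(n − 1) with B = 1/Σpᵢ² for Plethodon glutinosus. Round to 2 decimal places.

0.94

Proportions for Plethodon glutinosus (n=45): 10/45=0.2222, 11/45=0.2444, 10/45=0.2222, 5/45=0.1111, 9/45=0.2000
Σpᵢ² = 0.2222² + 0.2444² + 0.2222² + 0.1111² + 0.2000² = 0.049373 + 0.059731 + 0.049373 + 0.012343 + 0.040000 = 0.210820
B = 1 / 0.210820 = 4.7434
Bₛ = (B − 1)/(n − 1) = (4.7434 − 1)/(5 − 1) = 3.7434/4 = 0.9359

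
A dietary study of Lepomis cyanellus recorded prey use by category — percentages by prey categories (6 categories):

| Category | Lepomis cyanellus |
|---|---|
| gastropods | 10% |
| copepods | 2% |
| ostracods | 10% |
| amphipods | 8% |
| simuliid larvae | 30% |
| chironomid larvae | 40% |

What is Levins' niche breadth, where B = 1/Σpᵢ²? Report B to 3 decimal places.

Convert percentages to proportions (divide by 100).
Σpᵢ² = 0.10² + 0.02² + 0.10² + 0.08² + 0.30² + 0.40² = 0.0100 + 0.0004 + 0.0100 + 0.0064 + 0.0900 + 0.1600 = 0.2768
B = 1 / 0.2768 = 3.61272

3.613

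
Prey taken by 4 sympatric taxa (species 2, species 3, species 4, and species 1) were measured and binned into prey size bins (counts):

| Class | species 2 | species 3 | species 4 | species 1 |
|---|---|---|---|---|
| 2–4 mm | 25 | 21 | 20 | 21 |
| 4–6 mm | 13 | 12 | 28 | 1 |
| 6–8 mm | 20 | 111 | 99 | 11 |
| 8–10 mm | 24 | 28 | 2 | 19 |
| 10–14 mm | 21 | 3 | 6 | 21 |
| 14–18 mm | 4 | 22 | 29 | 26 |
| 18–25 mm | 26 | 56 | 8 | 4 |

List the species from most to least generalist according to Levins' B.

species 2 > species 1 > species 3 > species 4

Proportions for species 2 (n=133): 25/133=0.1880, 13/133=0.0977, 20/133=0.1504, 24/133=0.1805, 21/133=0.1579, 4/133=0.0301, 26/133=0.1955
Proportions for species 3 (n=253): 21/253=0.0830, 12/253=0.0474, 111/253=0.4387, 28/253=0.1107, 3/253=0.0119, 22/253=0.0870, 56/253=0.2213
Proportions for species 4 (n=192): 20/192=0.1042, 28/192=0.1458, 99/192=0.5156, 2/192=0.0104, 6/192=0.0313, 29/192=0.1510, 8/192=0.0417
Proportions for species 1 (n=103): 21/103=0.2039, 1/103=0.0097, 11/103=0.1068, 19/103=0.1845, 21/103=0.2039, 26/103=0.2524, 4/103=0.0388
Σp_2ᵢ² = 0.1880² + 0.0977² + 0.1504² + 0.1805² + 0.1579² + 0.0301² + 0.1955² = 0.035344 + 0.009545 + 0.022620 + 0.032580 + 0.024932 + 0.000906 + 0.038220 = 0.164147
B_2 = 1 / 0.164147 = 6.0921
Σp_3ᵢ² = 0.0830² + 0.0474² + 0.4387² + 0.1107² + 0.0119² + 0.0870² + 0.2213² = 0.006889 + 0.002247 + 0.192458 + 0.012254 + 0.000142 + 0.007569 + 0.048974 = 0.270533
B_3 = 1 / 0.270533 = 3.6964
Σp_4ᵢ² = 0.1042² + 0.1458² + 0.5156² + 0.0104² + 0.0313² + 0.1510² + 0.0417² = 0.010858 + 0.021258 + 0.265843 + 0.000108 + 0.000980 + 0.022801 + 0.001739 = 0.323587
B_4 = 1 / 0.323587 = 3.0904
Σp_1ᵢ² = 0.2039² + 0.0097² + 0.1068² + 0.1845² + 0.2039² + 0.2524² + 0.0388² = 0.041575 + 0.000094 + 0.011406 + 0.034040 + 0.041575 + 0.063706 + 0.001505 = 0.193901
B_1 = 1 / 0.193901 = 5.1573
Ranking by B (broadest → narrowest): species 2 (6.09) > species 1 (5.16) > species 3 (3.70) > species 4 (3.09)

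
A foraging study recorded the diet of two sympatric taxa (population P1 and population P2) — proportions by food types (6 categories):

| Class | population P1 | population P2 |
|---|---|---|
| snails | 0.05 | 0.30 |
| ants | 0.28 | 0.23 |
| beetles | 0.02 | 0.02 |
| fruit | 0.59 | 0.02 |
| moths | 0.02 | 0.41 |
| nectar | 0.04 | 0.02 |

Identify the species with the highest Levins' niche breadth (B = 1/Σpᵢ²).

population P2

Σp_P1ᵢ² = 0.05² + 0.28² + 0.02² + 0.59² + 0.02² + 0.04² = 0.0025 + 0.0784 + 0.0004 + 0.3481 + 0.0004 + 0.0016 = 0.4314
B_P1 = 1 / 0.4314 = 2.3180
Σp_P2ᵢ² = 0.30² + 0.23² + 0.02² + 0.02² + 0.41² + 0.02² = 0.0900 + 0.0529 + 0.0004 + 0.0004 + 0.1681 + 0.0004 = 0.3122
B_P2 = 1 / 0.3122 = 3.2031
Highest B → broadest niche (most generalist): population P2 (B = 3.20).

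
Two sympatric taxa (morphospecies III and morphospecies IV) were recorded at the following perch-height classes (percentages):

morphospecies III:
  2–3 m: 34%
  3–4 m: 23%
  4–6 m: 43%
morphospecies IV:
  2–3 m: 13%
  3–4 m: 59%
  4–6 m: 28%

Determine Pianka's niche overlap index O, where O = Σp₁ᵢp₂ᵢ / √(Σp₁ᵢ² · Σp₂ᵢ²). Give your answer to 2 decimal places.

0.76

Convert percentages to proportions (divide by 100).
Σ p₁ᵢp₂ᵢ = 0.0442 + 0.1357 + 0.1204 = 0.3003
Σp_1ᵢ² = 0.34² + 0.23² + 0.43² = 0.1156 + 0.0529 + 0.1849 = 0.3534
Σp_2ᵢ² = 0.13² + 0.59² + 0.28² = 0.0169 + 0.3481 + 0.0784 = 0.4434
O = 0.3003 / √(0.3534 × 0.4434) = 0.3003 / 0.39585 = 0.7586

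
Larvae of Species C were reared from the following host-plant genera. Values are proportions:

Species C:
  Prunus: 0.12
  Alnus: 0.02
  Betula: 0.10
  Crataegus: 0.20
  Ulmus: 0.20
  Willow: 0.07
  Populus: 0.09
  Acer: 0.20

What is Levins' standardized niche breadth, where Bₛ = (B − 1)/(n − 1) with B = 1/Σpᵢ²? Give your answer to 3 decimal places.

Σpᵢ² = 0.12² + 0.02² + 0.10² + 0.20² + 0.20² + 0.07² + 0.09² + 0.20² = 0.0144 + 0.0004 + 0.0100 + 0.0400 + 0.0400 + 0.0049 + 0.0081 + 0.0400 = 0.1578
B = 1 / 0.1578 = 6.33714
Bₛ = (B − 1)/(n − 1) = (6.33714 − 1)/(8 − 1) = 5.33714/7 = 0.76245

0.762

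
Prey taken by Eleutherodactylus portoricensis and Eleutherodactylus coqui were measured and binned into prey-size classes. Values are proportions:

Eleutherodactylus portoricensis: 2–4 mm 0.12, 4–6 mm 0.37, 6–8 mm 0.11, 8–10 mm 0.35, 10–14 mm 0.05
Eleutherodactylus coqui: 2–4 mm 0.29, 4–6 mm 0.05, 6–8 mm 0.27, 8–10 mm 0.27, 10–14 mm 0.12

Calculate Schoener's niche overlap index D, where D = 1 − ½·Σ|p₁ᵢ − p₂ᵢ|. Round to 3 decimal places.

0.600

Σ|p₁ᵢ − p₂ᵢ| = 0.17 + 0.32 + 0.16 + 0.08 + 0.07 = 0.80
D = 1 − ½ × 0.80 = 1 − 0.400 = 0.60000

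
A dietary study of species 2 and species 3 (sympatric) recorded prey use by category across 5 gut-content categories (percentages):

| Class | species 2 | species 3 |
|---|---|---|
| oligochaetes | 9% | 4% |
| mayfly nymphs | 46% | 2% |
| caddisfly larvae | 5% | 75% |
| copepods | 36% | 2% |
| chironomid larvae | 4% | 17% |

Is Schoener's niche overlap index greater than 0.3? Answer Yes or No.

No

Convert percentages to proportions (divide by 100).
Σ|p₁ᵢ − p₂ᵢ| = 0.05 + 0.44 + 0.70 + 0.34 + 0.13 = 1.66
D = 1 − ½ × 1.66 = 1 − 0.830 = 0.1700
D = 0.1700 < 0.3 → No.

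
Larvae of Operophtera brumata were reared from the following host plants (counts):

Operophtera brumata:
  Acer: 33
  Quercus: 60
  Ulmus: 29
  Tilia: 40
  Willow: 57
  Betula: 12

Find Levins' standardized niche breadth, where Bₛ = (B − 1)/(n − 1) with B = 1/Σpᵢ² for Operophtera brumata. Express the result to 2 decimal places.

Proportions for Operophtera brumata (n=231): 33/231=0.1429, 60/231=0.2597, 29/231=0.1255, 40/231=0.1732, 57/231=0.2468, 12/231=0.0519
Σpᵢ² = 0.1429² + 0.2597² + 0.1255² + 0.1732² + 0.2468² + 0.0519² = 0.020420 + 0.067444 + 0.015750 + 0.029998 + 0.060910 + 0.002694 = 0.197216
B = 1 / 0.197216 = 5.0706
Bₛ = (B − 1)/(n − 1) = (5.0706 − 1)/(6 − 1) = 4.0706/5 = 0.8141

0.81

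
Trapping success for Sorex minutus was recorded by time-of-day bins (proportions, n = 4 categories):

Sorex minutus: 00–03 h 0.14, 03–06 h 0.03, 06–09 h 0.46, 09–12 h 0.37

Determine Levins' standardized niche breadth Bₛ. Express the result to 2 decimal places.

Σpᵢ² = 0.14² + 0.03² + 0.46² + 0.37² = 0.0196 + 0.0009 + 0.2116 + 0.1369 = 0.3690
B = 1 / 0.3690 = 2.7100
Bₛ = (B − 1)/(n − 1) = (2.7100 − 1)/(4 − 1) = 1.7100/3 = 0.5700

0.57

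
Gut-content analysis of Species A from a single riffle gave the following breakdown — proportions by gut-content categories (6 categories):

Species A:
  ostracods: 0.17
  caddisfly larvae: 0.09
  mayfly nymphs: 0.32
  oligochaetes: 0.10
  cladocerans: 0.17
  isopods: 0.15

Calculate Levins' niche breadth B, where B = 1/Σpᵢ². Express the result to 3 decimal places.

4.980

Σpᵢ² = 0.17² + 0.09² + 0.32² + 0.10² + 0.17² + 0.15² = 0.0289 + 0.0081 + 0.1024 + 0.0100 + 0.0289 + 0.0225 = 0.2008
B = 1 / 0.2008 = 4.98008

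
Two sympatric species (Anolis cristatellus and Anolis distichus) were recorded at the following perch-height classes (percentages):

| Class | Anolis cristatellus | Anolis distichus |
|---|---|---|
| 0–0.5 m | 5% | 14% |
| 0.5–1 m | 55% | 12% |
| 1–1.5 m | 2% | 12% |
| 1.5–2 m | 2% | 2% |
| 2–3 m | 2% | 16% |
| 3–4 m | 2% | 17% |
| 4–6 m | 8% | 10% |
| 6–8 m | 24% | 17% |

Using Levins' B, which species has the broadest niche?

Anolis distichus

Convert percentages to proportions (divide by 100).
Σp_crisᵢ² = 0.05² + 0.55² + 0.02² + 0.02² + 0.02² + 0.02² + 0.08² + 0.24² = 0.0025 + 0.3025 + 0.0004 + 0.0004 + 0.0004 + 0.0004 + 0.0064 + 0.0576 = 0.3706
B_cris = 1 / 0.3706 = 2.6983
Σp_distᵢ² = 0.14² + 0.12² + 0.12² + 0.02² + 0.16² + 0.17² + 0.10² + 0.17² = 0.0196 + 0.0144 + 0.0144 + 0.0004 + 0.0256 + 0.0289 + 0.0100 + 0.0289 = 0.1422
B_dist = 1 / 0.1422 = 7.0323
Highest B → broadest niche (most generalist): Anolis distichus (B = 7.03).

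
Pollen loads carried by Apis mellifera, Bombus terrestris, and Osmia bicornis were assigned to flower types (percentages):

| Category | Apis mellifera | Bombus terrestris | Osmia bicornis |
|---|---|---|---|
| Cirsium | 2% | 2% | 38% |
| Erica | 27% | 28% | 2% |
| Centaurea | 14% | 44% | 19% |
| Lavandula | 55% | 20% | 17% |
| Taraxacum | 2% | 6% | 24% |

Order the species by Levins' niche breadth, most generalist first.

Convert percentages to proportions (divide by 100).
Σp_mellᵢ² = 0.02² + 0.27² + 0.14² + 0.55² + 0.02² = 0.0004 + 0.0729 + 0.0196 + 0.3025 + 0.0004 = 0.3958
B_mell = 1 / 0.3958 = 2.5265
Σp_terrᵢ² = 0.02² + 0.28² + 0.44² + 0.20² + 0.06² = 0.0004 + 0.0784 + 0.1936 + 0.0400 + 0.0036 = 0.3160
B_terr = 1 / 0.3160 = 3.1646
Σp_bicoᵢ² = 0.38² + 0.02² + 0.19² + 0.17² + 0.24² = 0.1444 + 0.0004 + 0.0361 + 0.0289 + 0.0576 = 0.2674
B_bico = 1 / 0.2674 = 3.7397
Ranking by B (broadest → narrowest): Osmia bicornis (3.74) > Bombus terrestris (3.16) > Apis mellifera (2.53)

Osmia bicornis > Bombus terrestris > Apis mellifera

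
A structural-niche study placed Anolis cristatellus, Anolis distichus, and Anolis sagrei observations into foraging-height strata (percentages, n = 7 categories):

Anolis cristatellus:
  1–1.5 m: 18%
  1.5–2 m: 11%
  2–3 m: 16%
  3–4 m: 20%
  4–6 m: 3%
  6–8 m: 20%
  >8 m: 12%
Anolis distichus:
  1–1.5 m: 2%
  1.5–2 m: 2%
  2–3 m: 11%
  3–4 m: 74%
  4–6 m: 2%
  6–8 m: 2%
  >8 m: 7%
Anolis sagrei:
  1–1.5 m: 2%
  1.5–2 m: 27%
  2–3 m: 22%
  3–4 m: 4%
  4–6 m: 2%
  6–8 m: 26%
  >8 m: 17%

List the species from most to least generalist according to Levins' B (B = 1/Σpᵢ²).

Anolis cristatellus > Anolis sagrei > Anolis distichus

Convert percentages to proportions (divide by 100).
Σp_crisᵢ² = 0.18² + 0.11² + 0.16² + 0.20² + 0.03² + 0.20² + 0.12² = 0.0324 + 0.0121 + 0.0256 + 0.0400 + 0.0009 + 0.0400 + 0.0144 = 0.1654
B_cris = 1 / 0.1654 = 6.0459
Σp_distᵢ² = 0.02² + 0.02² + 0.11² + 0.74² + 0.02² + 0.02² + 0.07² = 0.0004 + 0.0004 + 0.0121 + 0.5476 + 0.0004 + 0.0004 + 0.0049 = 0.5662
B_dist = 1 / 0.5662 = 1.7662
Σp_sagrᵢ² = 0.02² + 0.27² + 0.22² + 0.04² + 0.02² + 0.26² + 0.17² = 0.0004 + 0.0729 + 0.0484 + 0.0016 + 0.0004 + 0.0676 + 0.0289 = 0.2202
B_sagr = 1 / 0.2202 = 4.5413
Ranking by B (broadest → narrowest): Anolis cristatellus (6.05) > Anolis sagrei (4.54) > Anolis distichus (1.77)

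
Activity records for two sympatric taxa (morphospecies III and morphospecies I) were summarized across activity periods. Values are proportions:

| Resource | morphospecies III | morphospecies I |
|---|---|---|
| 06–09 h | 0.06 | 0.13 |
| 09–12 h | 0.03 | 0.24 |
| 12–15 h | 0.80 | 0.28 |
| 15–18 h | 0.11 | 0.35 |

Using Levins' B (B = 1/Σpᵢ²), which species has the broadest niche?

morphospecies I

Σp_IIIᵢ² = 0.06² + 0.03² + 0.80² + 0.11² = 0.0036 + 0.0009 + 0.6400 + 0.0121 = 0.6566
B_III = 1 / 0.6566 = 1.5230
Σp_Iᵢ² = 0.13² + 0.24² + 0.28² + 0.35² = 0.0169 + 0.0576 + 0.0784 + 0.1225 = 0.2754
B_I = 1 / 0.2754 = 3.6311
Highest B → broadest niche (most generalist): morphospecies I (B = 3.63).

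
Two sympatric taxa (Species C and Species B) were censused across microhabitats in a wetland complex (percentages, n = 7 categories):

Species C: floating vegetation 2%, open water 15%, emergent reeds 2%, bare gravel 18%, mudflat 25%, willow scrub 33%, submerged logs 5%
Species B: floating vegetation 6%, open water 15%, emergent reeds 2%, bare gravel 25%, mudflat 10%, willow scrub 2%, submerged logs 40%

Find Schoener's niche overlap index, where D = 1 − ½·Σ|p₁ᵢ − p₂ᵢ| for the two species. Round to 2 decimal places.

0.54

Convert percentages to proportions (divide by 100).
Σ|p₁ᵢ − p₂ᵢ| = 0.04 + 0.00 + 0.00 + 0.07 + 0.15 + 0.31 + 0.35 = 0.92
D = 1 − ½ × 0.92 = 1 − 0.460 = 0.5400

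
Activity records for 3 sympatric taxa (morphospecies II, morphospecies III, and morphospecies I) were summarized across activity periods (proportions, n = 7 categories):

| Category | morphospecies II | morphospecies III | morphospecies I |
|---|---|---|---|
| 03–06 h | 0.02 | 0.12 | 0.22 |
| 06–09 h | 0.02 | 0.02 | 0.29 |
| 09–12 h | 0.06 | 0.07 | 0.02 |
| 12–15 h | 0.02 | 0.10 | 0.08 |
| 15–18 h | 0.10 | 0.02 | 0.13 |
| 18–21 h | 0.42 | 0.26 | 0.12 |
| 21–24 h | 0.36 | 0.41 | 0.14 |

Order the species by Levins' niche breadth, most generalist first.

Σp_IIᵢ² = 0.02² + 0.02² + 0.06² + 0.02² + 0.10² + 0.42² + 0.36² = 0.0004 + 0.0004 + 0.0036 + 0.0004 + 0.0100 + 0.1764 + 0.1296 = 0.3208
B_II = 1 / 0.3208 = 3.1172
Σp_IIIᵢ² = 0.12² + 0.02² + 0.07² + 0.10² + 0.02² + 0.26² + 0.41² = 0.0144 + 0.0004 + 0.0049 + 0.0100 + 0.0004 + 0.0676 + 0.1681 = 0.2658
B_III = 1 / 0.2658 = 3.7622
Σp_Iᵢ² = 0.22² + 0.29² + 0.02² + 0.08² + 0.13² + 0.12² + 0.14² = 0.0484 + 0.0841 + 0.0004 + 0.0064 + 0.0169 + 0.0144 + 0.0196 = 0.1902
B_I = 1 / 0.1902 = 5.2576
Ranking by B (broadest → narrowest): morphospecies I (5.26) > morphospecies III (3.76) > morphospecies II (3.12)

morphospecies I > morphospecies III > morphospecies II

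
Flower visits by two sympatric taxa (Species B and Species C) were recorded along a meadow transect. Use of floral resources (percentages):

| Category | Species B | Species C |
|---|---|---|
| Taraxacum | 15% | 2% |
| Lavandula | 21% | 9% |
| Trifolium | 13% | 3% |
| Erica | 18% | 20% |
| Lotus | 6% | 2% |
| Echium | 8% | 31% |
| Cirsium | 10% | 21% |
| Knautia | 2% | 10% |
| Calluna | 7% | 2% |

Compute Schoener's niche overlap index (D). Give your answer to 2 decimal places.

0.56

Convert percentages to proportions (divide by 100).
Σ|p₁ᵢ − p₂ᵢ| = 0.13 + 0.12 + 0.10 + 0.02 + 0.04 + 0.23 + 0.11 + 0.08 + 0.05 = 0.88
D = 1 − ½ × 0.88 = 1 − 0.440 = 0.5600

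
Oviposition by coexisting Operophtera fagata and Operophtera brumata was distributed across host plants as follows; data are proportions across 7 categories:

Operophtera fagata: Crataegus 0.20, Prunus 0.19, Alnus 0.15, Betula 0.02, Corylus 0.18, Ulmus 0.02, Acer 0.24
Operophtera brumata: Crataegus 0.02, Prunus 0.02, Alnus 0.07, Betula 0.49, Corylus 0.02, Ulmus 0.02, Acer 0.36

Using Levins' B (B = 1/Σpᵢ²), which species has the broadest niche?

Σp_fagaᵢ² = 0.20² + 0.19² + 0.15² + 0.02² + 0.18² + 0.02² + 0.24² = 0.0400 + 0.0361 + 0.0225 + 0.0004 + 0.0324 + 0.0004 + 0.0576 = 0.1894
B_faga = 1 / 0.1894 = 5.2798
Σp_brumᵢ² = 0.02² + 0.02² + 0.07² + 0.49² + 0.02² + 0.02² + 0.36² = 0.0004 + 0.0004 + 0.0049 + 0.2401 + 0.0004 + 0.0004 + 0.1296 = 0.3762
B_brum = 1 / 0.3762 = 2.6582
Highest B → broadest niche (most generalist): Operophtera fagata (B = 5.28).

Operophtera fagata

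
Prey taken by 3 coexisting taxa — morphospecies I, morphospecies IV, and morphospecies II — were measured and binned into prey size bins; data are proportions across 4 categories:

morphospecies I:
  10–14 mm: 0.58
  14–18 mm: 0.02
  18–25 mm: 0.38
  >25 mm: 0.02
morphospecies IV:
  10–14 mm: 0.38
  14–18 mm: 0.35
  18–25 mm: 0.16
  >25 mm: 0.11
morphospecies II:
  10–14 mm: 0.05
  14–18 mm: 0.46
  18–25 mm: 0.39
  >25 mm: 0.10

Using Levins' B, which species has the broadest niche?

morphospecies IV

Σp_Iᵢ² = 0.58² + 0.02² + 0.38² + 0.02² = 0.3364 + 0.0004 + 0.1444 + 0.0004 = 0.4816
B_I = 1 / 0.4816 = 2.0764
Σp_IVᵢ² = 0.38² + 0.35² + 0.16² + 0.11² = 0.1444 + 0.1225 + 0.0256 + 0.0121 = 0.3046
B_IV = 1 / 0.3046 = 3.2830
Σp_IIᵢ² = 0.05² + 0.46² + 0.39² + 0.10² = 0.0025 + 0.2116 + 0.1521 + 0.0100 = 0.3762
B_II = 1 / 0.3762 = 2.6582
Highest B → broadest niche (most generalist): morphospecies IV (B = 3.28).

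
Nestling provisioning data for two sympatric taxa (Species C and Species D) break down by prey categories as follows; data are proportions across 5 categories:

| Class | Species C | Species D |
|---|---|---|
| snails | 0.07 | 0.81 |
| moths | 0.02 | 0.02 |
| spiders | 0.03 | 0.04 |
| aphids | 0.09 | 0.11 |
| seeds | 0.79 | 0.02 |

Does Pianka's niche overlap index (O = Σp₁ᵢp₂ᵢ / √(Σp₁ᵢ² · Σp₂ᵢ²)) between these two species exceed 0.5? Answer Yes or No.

Σ p₁ᵢp₂ᵢ = 0.0567 + 0.0004 + 0.0012 + 0.0099 + 0.0158 = 0.0840
Σp_1ᵢ² = 0.07² + 0.02² + 0.03² + 0.09² + 0.79² = 0.0049 + 0.0004 + 0.0009 + 0.0081 + 0.6241 = 0.6384
Σp_2ᵢ² = 0.81² + 0.02² + 0.04² + 0.11² + 0.02² = 0.6561 + 0.0004 + 0.0016 + 0.0121 + 0.0004 = 0.6706
O = 0.0840 / √(0.6384 × 0.6706) = 0.0840 / 0.65430 = 0.1284
O = 0.1284 < 0.5 → No.

No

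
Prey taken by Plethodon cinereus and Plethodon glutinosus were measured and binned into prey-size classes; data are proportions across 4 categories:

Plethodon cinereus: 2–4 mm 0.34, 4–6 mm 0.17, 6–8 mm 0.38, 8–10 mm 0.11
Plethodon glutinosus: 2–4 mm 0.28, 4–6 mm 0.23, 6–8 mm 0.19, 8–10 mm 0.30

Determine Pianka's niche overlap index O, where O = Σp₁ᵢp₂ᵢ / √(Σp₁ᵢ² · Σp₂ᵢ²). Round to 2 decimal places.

0.86

Σ p₁ᵢp₂ᵢ = 0.0952 + 0.0391 + 0.0722 + 0.0330 = 0.2395
Σp_1ᵢ² = 0.34² + 0.17² + 0.38² + 0.11² = 0.1156 + 0.0289 + 0.1444 + 0.0121 = 0.3010
Σp_2ᵢ² = 0.28² + 0.23² + 0.19² + 0.30² = 0.0784 + 0.0529 + 0.0361 + 0.0900 = 0.2574
O = 0.2395 / √(0.3010 × 0.2574) = 0.2395 / 0.27835 = 0.8604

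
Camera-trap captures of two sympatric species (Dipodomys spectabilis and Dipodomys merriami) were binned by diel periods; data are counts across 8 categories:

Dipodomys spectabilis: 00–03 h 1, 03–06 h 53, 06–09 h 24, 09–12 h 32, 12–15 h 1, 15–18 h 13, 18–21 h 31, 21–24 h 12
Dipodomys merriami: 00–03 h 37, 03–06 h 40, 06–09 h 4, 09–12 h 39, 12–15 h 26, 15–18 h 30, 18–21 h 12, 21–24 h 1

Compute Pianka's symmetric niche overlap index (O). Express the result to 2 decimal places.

Proportions for Dipodomys spectabilis (n=167): 1/167=0.0060, 53/167=0.3174, 24/167=0.1437, 32/167=0.1916, 1/167=0.0060, 13/167=0.0778, 31/167=0.1856, 12/167=0.0719
Proportions for Dipodomys merriami (n=189): 37/189=0.1958, 40/189=0.2116, 4/189=0.0212, 39/189=0.2063, 26/189=0.1376, 30/189=0.1587, 12/189=0.0635, 1/189=0.0053
Σ p₁ᵢp₂ᵢ = 0.001175 + 0.067162 + 0.003046 + 0.039527 + 0.000826 + 0.012347 + 0.011786 + 0.000381 = 0.136250
Σp_1ᵢ² = 0.0060² + 0.3174² + 0.1437² + 0.1916² + 0.0060² + 0.0778² + 0.1856² + 0.0719² = 0.000036 + 0.100743 + 0.020650 + 0.036711 + 0.000036 + 0.006053 + 0.034447 + 0.005170 = 0.203846
Σp_2ᵢ² = 0.1958² + 0.2116² + 0.0212² + 0.2063² + 0.1376² + 0.1587² + 0.0635² + 0.0053² = 0.038338 + 0.044775 + 0.000449 + 0.042560 + 0.018934 + 0.025186 + 0.004032 + 0.000028 = 0.174302
O = 0.136250 / √(0.203846 × 0.174302) = 0.136250 / 0.1884961 = 0.7228

0.72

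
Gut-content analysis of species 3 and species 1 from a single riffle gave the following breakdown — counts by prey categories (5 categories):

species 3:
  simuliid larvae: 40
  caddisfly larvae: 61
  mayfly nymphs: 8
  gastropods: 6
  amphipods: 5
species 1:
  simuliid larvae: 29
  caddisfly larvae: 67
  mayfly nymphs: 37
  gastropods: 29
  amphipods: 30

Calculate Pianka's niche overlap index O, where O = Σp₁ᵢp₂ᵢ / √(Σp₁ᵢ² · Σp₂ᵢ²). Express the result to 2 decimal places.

Proportions for species 3 (n=120): 40/120=0.3333, 61/120=0.5083, 8/120=0.0667, 6/120=0.0500, 5/120=0.0417
Proportions for species 1 (n=192): 29/192=0.1510, 67/192=0.3490, 37/192=0.1927, 29/192=0.1510, 30/192=0.1563
Σ p₁ᵢp₂ᵢ = 0.050328 + 0.177397 + 0.012853 + 0.007550 + 0.006518 = 0.254646
Σp_1ᵢ² = 0.3333² + 0.5083² + 0.0667² + 0.0500² + 0.0417² = 0.111089 + 0.258369 + 0.004449 + 0.002500 + 0.001739 = 0.378146
Σp_2ᵢ² = 0.1510² + 0.3490² + 0.1927² + 0.1510² + 0.1563² = 0.022801 + 0.121801 + 0.037133 + 0.022801 + 0.024430 = 0.228966
O = 0.254646 / √(0.378146 × 0.228966) = 0.254646 / 0.2942492 = 0.8654

0.87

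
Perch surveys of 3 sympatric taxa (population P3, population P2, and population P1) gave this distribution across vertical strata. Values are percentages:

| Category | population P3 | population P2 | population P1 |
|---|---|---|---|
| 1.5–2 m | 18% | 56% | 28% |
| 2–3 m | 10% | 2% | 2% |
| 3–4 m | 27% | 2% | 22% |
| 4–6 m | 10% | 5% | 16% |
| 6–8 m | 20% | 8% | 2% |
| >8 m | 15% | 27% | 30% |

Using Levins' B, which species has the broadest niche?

population P3

Convert percentages to proportions (divide by 100).
Σp_P3ᵢ² = 0.18² + 0.10² + 0.27² + 0.10² + 0.20² + 0.15² = 0.0324 + 0.0100 + 0.0729 + 0.0100 + 0.0400 + 0.0225 = 0.1878
B_P3 = 1 / 0.1878 = 5.3248
Σp_P2ᵢ² = 0.56² + 0.02² + 0.02² + 0.05² + 0.08² + 0.27² = 0.3136 + 0.0004 + 0.0004 + 0.0025 + 0.0064 + 0.0729 = 0.3962
B_P2 = 1 / 0.3962 = 2.5240
Σp_P1ᵢ² = 0.28² + 0.02² + 0.22² + 0.16² + 0.02² + 0.30² = 0.0784 + 0.0004 + 0.0484 + 0.0256 + 0.0004 + 0.0900 = 0.2432
B_P1 = 1 / 0.2432 = 4.1118
Highest B → broadest niche (most generalist): population P3 (B = 5.32).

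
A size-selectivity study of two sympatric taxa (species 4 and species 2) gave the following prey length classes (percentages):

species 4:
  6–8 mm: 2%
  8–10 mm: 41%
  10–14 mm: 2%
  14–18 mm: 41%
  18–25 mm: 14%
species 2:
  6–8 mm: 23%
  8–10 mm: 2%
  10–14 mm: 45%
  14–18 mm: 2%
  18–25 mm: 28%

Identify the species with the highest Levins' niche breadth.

Convert percentages to proportions (divide by 100).
Σp_4ᵢ² = 0.02² + 0.41² + 0.02² + 0.41² + 0.14² = 0.0004 + 0.1681 + 0.0004 + 0.1681 + 0.0196 = 0.3566
B_4 = 1 / 0.3566 = 2.8043
Σp_2ᵢ² = 0.23² + 0.02² + 0.45² + 0.02² + 0.28² = 0.0529 + 0.0004 + 0.2025 + 0.0004 + 0.0784 = 0.3346
B_2 = 1 / 0.3346 = 2.9886
Highest B → broadest niche (most generalist): species 2 (B = 2.99).

species 2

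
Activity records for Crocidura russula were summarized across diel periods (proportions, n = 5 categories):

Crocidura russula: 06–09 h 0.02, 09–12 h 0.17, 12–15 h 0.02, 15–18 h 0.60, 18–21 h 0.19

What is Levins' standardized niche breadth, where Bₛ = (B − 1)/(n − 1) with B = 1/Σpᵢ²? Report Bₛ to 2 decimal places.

0.34

Σpᵢ² = 0.02² + 0.17² + 0.02² + 0.60² + 0.19² = 0.0004 + 0.0289 + 0.0004 + 0.3600 + 0.0361 = 0.4258
B = 1 / 0.4258 = 2.3485
Bₛ = (B − 1)/(n − 1) = (2.3485 − 1)/(5 − 1) = 1.3485/4 = 0.3371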